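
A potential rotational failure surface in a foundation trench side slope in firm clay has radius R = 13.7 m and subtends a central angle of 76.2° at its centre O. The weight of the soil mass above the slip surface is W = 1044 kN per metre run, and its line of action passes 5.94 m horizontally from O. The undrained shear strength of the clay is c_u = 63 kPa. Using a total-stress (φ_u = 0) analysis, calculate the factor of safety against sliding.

FS = 2.54

Taking moments about the centre O, the resisting moment is provided by the undrained shear strength acting along the arc:
Arc length L_a = R·θ = 13.7·(76.2°·π/180) = 13.7·1.3299 = 18.22 m
M_R = c_u·L_a·R = 63·18.22·13.7 = 15725.8 kN·m/m
M_D = W·d = 1044·5.94 = 6201.4 kN·m/m
FS = M_R / M_D = 15725.8 / 6201.4 = 2.536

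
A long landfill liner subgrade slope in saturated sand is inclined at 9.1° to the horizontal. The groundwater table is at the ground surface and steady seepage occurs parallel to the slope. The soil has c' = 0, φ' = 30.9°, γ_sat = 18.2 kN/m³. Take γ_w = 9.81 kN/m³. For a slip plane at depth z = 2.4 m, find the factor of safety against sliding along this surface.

FS = 1.72

With seepage parallel to the slope and the water table at the surface, the effective normal stress on the slip plane uses the buoyant unit weight γ' = γ_sat − γ_w while the driving shear stress uses γ_sat:
FS = [c' + γ' z cos²β tanφ'] / [γ_sat z sinβ cosβ]
(For c' = 0 this reduces to FS = (γ'/γ_sat)·tanφ'/tanβ.)
γ' = 18.2 − 9.81 = 8.39 kN/m³
Numerator = 0.0 + 8.39·2.4·cos²9.1°·tan30.9° = 0.0 + 8.39·2.4·0.9750·0.5985 = 11.750 kPa
Denominator = 18.2·2.4·sin9.1°·cos9.1° = 18.2·2.4·0.1582·0.9874 = 6.821 kPa
FS = 11.750 / 6.821 = 1.722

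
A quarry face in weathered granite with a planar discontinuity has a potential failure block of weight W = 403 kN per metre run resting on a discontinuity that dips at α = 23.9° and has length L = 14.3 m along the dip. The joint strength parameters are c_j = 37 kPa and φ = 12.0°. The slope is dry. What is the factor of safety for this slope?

Resolving the block weight along and normal to the plane and applying the Mohr–Coulomb strength on the joint:
N' = W cosα = 403·cos23.9° = 368.4 kN/m
Driving force T = W sinα = 403·sin23.9° = 163.3 kN/m
Resisting force R = c_j·L + N'·tanφ = 37·14.3 + 368.4·tan12.0° = 529.1 + 78.3 = 607.4 kN/m
FS = R / T = 607.4 / 163.3 = 3.720

FS = 3.72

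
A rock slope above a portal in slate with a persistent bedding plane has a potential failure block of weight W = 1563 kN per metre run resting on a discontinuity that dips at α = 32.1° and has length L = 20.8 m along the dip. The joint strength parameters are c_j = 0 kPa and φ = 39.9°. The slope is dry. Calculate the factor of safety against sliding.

Resolving the block weight along and normal to the plane and applying the Mohr–Coulomb strength on the joint:
N' = W cosα = 1563·cos32.1° = 1324.1 kN/m
Driving force T = W sinα = 1563·sin32.1° = 830.6 kN/m
Resisting force R = c_j·L + N'·tanφ = 0·20.8 + 1324.1·tan39.9° = 0.0 + 1107.1 = 1107.1 kN/m
FS = R / T = 1107.1 / 830.6 = 1.333

FS = 1.33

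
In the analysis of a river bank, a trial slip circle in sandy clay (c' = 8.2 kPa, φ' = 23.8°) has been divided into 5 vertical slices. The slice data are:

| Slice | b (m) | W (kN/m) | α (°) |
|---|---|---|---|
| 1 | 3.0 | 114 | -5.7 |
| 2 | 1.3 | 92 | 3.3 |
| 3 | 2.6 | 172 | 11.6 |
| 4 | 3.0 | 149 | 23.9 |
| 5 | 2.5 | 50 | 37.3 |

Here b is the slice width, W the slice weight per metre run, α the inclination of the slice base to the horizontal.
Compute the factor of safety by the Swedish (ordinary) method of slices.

FS = 2.96

Ordinary method of slices: FS = Σ[c'·Δl_i + (W_i cosα_i)·tanφ'] / Σ W_i sinα_i, with Δl_i = b_i / cosα_i.
Slice 1: Δl = 3.0/cos(-5.7°) = 3.015 m; N'_1 = 114·cos(-5.7°) = 113.4; c'Δl = 24.72; W sinα = -11.3
Slice 2: Δl = 1.3/cos3.3° = 1.302 m; N'_2 = 92·cos3.3° = 91.8; c'Δl = 10.68; W sinα = 5.3
Slice 3: Δl = 2.6/cos11.6° = 2.654 m; N'_3 = 172·cos11.6° = 168.5; c'Δl = 21.76; W sinα = 34.6
Slice 4: Δl = 3.0/cos23.9° = 3.281 m; N'_4 = 149·cos23.9° = 136.2; c'Δl = 26.91; W sinα = 60.4
Slice 5: Δl = 2.5/cos37.3° = 3.143 m; N'_5 = 50·cos37.3° = 39.8; c'Δl = 25.77; W sinα = 30.3
Σc'Δl = 109.8 kN/m; ΣN' = 549.8 kN/m; ΣW sinα = 119.2 kN/m
Resisting = 109.8 + 549.8·tan23.8° = 109.8 + 242.5 = 352.3 kN/m
FS = 352.3 / 119.2 = 2.955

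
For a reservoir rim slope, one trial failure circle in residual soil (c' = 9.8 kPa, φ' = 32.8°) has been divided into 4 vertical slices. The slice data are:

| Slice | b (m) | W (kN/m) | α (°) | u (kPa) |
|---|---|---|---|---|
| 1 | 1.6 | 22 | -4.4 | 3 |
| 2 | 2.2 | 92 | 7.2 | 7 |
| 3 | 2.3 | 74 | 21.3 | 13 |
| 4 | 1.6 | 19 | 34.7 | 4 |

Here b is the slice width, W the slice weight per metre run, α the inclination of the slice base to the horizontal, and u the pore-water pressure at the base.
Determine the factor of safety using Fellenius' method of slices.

Ordinary method of slices: FS = Σ[c'·Δl_i + (W_i cosα_i − u_i·Δl_i)·tanφ'] / Σ W_i sinα_i, with Δl_i = b_i / cosα_i.
Slice 1: Δl = 1.6/cos(-4.4°) = 1.605 m; N'_1 = 22·cos(-4.4°) − 3·1.605 = 17.1; c'Δl = 15.73; W sinα = -1.7
Slice 2: Δl = 2.2/cos7.2° = 2.217 m; N'_2 = 92·cos7.2° − 7·2.217 = 75.8; c'Δl = 21.73; W sinα = 11.5
Slice 3: Δl = 2.3/cos21.3° = 2.469 m; N'_3 = 74·cos21.3° − 13·2.469 = 36.9; c'Δl = 24.19; W sinα = 26.9
Slice 4: Δl = 1.6/cos34.7° = 1.946 m; N'_4 = 19·cos34.7° − 4·1.946 = 7.8; c'Δl = 19.07; W sinα = 10.8
Σc'Δl = 80.7 kN/m; ΣN' = 137.6 kN/m; ΣW sinα = 47.5 kN/m
Resisting = 80.7 + 137.6·tan32.8° = 80.7 + 88.7 = 169.4 kN/m
FS = 169.4 / 47.5 = 3.563

FS = 3.56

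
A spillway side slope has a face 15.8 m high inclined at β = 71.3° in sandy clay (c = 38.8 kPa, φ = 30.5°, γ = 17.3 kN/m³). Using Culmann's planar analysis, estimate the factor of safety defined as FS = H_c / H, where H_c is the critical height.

FS = 1.91

H_c = (4c/γ) · sinβ cosφ / [1 − cos(β − φ)]
    = (4·38.8/17.3) · sin71.3°·cos30.5° / [1 − cos40.8°]
    = 8.971 · 0.8161 / 0.2430 = 30.13 m
FS = H_c / H = 30.13 / 15.8 = 1.907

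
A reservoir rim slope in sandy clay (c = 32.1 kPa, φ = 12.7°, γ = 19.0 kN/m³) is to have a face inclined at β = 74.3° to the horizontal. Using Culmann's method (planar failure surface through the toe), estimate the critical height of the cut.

H_c = 12.10 m

Culmann's analysis gives the critical failure plane at α_cr = (β + φ)/2 = (74.3 + 12.7)/2 = 43.5°, and the critical height
H_c = (4c/γ) · sinβ cosφ / [1 − cos(β − φ)]
    = (4·32.1/19.0) · sin74.3°·cos12.7° / [1 − cos(61.6°)]
    = 6.758 · 0.9627·0.9755 / [1 − 0.4756]
    = 6.758 · 0.9391 / 0.5244
    = 12.10 m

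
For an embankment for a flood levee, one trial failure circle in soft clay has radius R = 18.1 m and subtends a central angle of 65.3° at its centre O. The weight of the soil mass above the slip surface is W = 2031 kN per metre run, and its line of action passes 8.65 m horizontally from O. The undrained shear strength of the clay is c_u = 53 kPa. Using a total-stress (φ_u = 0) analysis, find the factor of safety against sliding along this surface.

FS = 1.13

Taking moments about the centre O, the resisting moment is provided by the undrained shear strength acting along the arc:
Arc length L_a = R·θ = 18.1·(65.3°·π/180) = 18.1·1.1397 = 20.63 m
M_R = c_u·L_a·R = 53·20.63·18.1 = 19789.0 kN·m/m
M_D = W·d = 2031·8.65 = 17568.2 kN·m/m
FS = M_R / M_D = 19789.0 / 17568.2 = 1.126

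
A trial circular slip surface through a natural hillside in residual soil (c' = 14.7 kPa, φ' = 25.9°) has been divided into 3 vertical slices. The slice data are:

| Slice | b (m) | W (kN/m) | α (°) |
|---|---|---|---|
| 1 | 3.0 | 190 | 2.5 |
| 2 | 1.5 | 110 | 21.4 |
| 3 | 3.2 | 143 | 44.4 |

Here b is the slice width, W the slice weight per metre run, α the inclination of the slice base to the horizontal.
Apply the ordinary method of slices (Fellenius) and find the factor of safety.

Ordinary method of slices: FS = Σ[c'·Δl_i + (W_i cosα_i)·tanφ'] / Σ W_i sinα_i, with Δl_i = b_i / cosα_i.
Slice 1: Δl = 3.0/cos2.5° = 3.003 m; N'_1 = 190·cos2.5° = 189.8; c'Δl = 44.14; W sinα = 8.3
Slice 2: Δl = 1.5/cos21.4° = 1.611 m; N'_2 = 110·cos21.4° = 102.4; c'Δl = 23.68; W sinα = 40.1
Slice 3: Δl = 3.2/cos44.4° = 4.479 m; N'_3 = 143·cos44.4° = 102.2; c'Δl = 65.84; W sinα = 100.1
Σc'Δl = 133.7 kN/m; ΣN' = 394.4 kN/m; ΣW sinα = 148.5 kN/m
Resisting = 133.7 + 394.4·tan25.9° = 133.7 + 191.5 = 325.2 kN/m
FS = 325.2 / 148.5 = 2.190

FS = 2.19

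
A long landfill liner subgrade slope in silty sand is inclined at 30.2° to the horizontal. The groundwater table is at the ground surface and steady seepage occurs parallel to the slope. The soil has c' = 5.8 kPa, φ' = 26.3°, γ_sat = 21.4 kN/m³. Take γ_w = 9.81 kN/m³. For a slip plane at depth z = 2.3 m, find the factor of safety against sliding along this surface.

With seepage parallel to the slope and the water table at the surface, the effective normal stress on the slip plane uses the buoyant unit weight γ' = γ_sat − γ_w while the driving shear stress uses γ_sat:
FS = [c' + γ' z cos²β tanφ'] / [γ_sat z sinβ cosβ]
γ' = 21.4 − 9.81 = 11.59 kN/m³
Numerator = 5.8 + 11.59·2.3·cos²30.2°·tan26.3° = 5.8 + 11.59·2.3·0.7470·0.4942 = 15.641 kPa
Denominator = 21.4·2.3·sin30.2°·cos30.2° = 21.4·2.3·0.5030·0.8643 = 21.398 kPa
FS = 15.641 / 21.398 = 0.731

FS = 0.73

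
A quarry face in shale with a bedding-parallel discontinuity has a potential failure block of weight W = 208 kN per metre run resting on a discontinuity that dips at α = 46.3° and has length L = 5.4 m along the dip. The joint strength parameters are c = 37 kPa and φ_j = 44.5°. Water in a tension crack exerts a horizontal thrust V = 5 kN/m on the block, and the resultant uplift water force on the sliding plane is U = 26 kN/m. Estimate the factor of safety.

FS = 2.03

Resolving the block weight along and normal to the plane and applying the Mohr–Coulomb strength on the joint:
N' = W cosα − U − V sinα = 208·cos46.3° − 26 − 5·sin46.3° = 114.1 kN/m
Driving force T = W sinα + V cosα = 208·sin46.3° + 5·cos46.3° = 153.8 kN/m
Resisting force R = c·L + N'·tanφ_j = 37·5.4 + 114.1·tan44.5° = 199.8 + 112.1 = 311.9 kN/m
FS = R / T = 311.9 / 153.8 = 2.028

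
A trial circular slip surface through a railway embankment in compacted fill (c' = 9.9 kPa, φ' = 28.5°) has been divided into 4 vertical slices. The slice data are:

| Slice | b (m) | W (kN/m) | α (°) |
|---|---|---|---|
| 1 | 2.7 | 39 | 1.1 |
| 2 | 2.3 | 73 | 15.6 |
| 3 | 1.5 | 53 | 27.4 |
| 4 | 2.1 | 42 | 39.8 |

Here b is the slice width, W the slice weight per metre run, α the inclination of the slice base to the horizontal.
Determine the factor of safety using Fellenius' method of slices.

Ordinary method of slices: FS = Σ[c'·Δl_i + (W_i cosα_i)·tanφ'] / Σ W_i sinα_i, with Δl_i = b_i / cosα_i.
Slice 1: Δl = 2.7/cos1.1° = 2.700 m; N'_1 = 39·cos1.1° = 39.0; c'Δl = 26.73; W sinα = 0.7
Slice 2: Δl = 2.3/cos15.6° = 2.388 m; N'_2 = 73·cos15.6° = 70.3; c'Δl = 23.64; W sinα = 19.6
Slice 3: Δl = 1.5/cos27.4° = 1.690 m; N'_3 = 53·cos27.4° = 47.1; c'Δl = 16.73; W sinα = 24.4
Slice 4: Δl = 2.1/cos39.8° = 2.733 m; N'_4 = 42·cos39.8° = 32.3; c'Δl = 27.06; W sinα = 26.9
Σc'Δl = 94.2 kN/m; ΣN' = 188.6 kN/m; ΣW sinα = 71.7 kN/m
Resisting = 94.2 + 188.6·tan28.5° = 94.2 + 102.4 = 196.6 kN/m
FS = 196.6 / 71.7 = 2.743

FS = 2.74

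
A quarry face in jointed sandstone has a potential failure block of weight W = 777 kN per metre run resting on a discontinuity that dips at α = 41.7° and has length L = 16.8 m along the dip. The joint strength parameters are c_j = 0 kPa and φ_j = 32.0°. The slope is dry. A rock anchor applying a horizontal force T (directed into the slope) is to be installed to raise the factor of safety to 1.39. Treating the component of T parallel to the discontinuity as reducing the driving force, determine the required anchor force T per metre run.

T = 245 kN/m

Resolving forces along and normal to the sliding plane, with the horizontal anchor force T adding T·sinα to the effective normal force and T·cosα acting up the plane against the driving force:
FS = [c_jL + (W cosα + T sinα) tanφ_j] / [W sinα − T cosα]
Without the anchor: N' = 580.1 kN/m, driving T_d = 516.9 kN/m, resisting R = 0·16.8 + 580.1·tan32.0° = 362.5 kN/m, FS = 0.70.
Setting FS = 1.39 and solving for T:
1.39·(516.9 − T cos41.7°) = 362.5 + T sin41.7°·tan32.0°
T·(sin41.7°·tan32.0° + 1.39·cos41.7°) = 1.39·516.9 − 362.5
T·(0.6652·0.6249 + 1.39·0.7466) = 718.5 − 362.5 = 356.0
T·1.4535 = 356.0
T = 244.9 kN/m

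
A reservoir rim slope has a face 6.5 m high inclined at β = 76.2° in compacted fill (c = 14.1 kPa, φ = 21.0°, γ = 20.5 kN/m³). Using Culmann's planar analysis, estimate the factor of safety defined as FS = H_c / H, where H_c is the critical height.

H_c = (4c/γ) · sinβ cosφ / [1 − cos(β − φ)]
    = (4·14.1/20.5) · sin76.2°·cos21.0° / [1 − cos55.2°]
    = 2.751 · 0.9066 / 0.4293 = 5.81 m
FS = H_c / H = 5.81 / 6.5 = 0.894

FS = 0.89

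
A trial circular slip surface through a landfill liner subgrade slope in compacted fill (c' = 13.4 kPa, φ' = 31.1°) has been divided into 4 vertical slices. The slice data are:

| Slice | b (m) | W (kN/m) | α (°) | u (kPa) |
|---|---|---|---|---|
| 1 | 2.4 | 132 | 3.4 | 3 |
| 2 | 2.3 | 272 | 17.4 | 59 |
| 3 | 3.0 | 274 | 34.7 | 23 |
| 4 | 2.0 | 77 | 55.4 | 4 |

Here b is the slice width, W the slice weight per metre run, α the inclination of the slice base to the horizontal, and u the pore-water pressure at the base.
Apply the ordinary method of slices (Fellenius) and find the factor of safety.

Ordinary method of slices: FS = Σ[c'·Δl_i + (W_i cosα_i − u_i·Δl_i)·tanφ'] / Σ W_i sinα_i, with Δl_i = b_i / cosα_i.
Slice 1: Δl = 2.4/cos3.4° = 2.404 m; N'_1 = 132·cos3.4° − 3·2.404 = 124.6; c'Δl = 32.22; W sinα = 7.8
Slice 2: Δl = 2.3/cos17.4° = 2.410 m; N'_2 = 272·cos17.4° − 59·2.410 = 117.3; c'Δl = 32.30; W sinα = 81.3
Slice 3: Δl = 3.0/cos34.7° = 3.649 m; N'_3 = 274·cos34.7° − 23·3.649 = 141.3; c'Δl = 48.90; W sinα = 156.0
Slice 4: Δl = 2.0/cos55.4° = 3.522 m; N'_4 = 77·cos55.4° − 4·3.522 = 29.6; c'Δl = 47.20; W sinα = 63.4
Σc'Δl = 160.6 kN/m; ΣN' = 412.9 kN/m; ΣW sinα = 308.5 kN/m
Resisting = 160.6 + 412.9·tan31.1° = 160.6 + 249.1 = 409.7 kN/m
FS = 409.7 / 308.5 = 1.328

FS = 1.33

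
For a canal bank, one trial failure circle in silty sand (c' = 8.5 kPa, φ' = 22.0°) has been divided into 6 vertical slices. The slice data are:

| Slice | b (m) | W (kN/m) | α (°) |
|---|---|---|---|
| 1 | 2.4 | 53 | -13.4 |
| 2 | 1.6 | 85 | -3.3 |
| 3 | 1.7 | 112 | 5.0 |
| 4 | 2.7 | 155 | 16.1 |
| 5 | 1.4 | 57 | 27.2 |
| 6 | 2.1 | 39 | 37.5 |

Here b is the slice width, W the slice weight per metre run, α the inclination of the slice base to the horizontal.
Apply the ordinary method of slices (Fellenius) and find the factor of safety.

FS = 3.54

Ordinary method of slices: FS = Σ[c'·Δl_i + (W_i cosα_i)·tanφ'] / Σ W_i sinα_i, with Δl_i = b_i / cosα_i.
Slice 1: Δl = 2.4/cos(-13.4°) = 2.467 m; N'_1 = 53·cos(-13.4°) = 51.6; c'Δl = 20.97; W sinα = -12.3
Slice 2: Δl = 1.6/cos(-3.3°) = 1.603 m; N'_2 = 85·cos(-3.3°) = 84.9; c'Δl = 13.62; W sinα = -4.9
Slice 3: Δl = 1.7/cos5.0° = 1.706 m; N'_3 = 112·cos5.0° = 111.6; c'Δl = 14.51; W sinα = 9.8
Slice 4: Δl = 2.7/cos16.1° = 2.810 m; N'_4 = 155·cos16.1° = 148.9; c'Δl = 23.89; W sinα = 43.0
Slice 5: Δl = 1.4/cos27.2° = 1.574 m; N'_5 = 57·cos27.2° = 50.7; c'Δl = 13.38; W sinα = 26.1
Slice 6: Δl = 2.1/cos37.5° = 2.647 m; N'_6 = 39·cos37.5° = 30.9; c'Δl = 22.50; W sinα = 23.7
Σc'Δl = 108.9 kN/m; ΣN' = 478.5 kN/m; ΣW sinα = 85.4 kN/m
Resisting = 108.9 + 478.5·tan22.0° = 108.9 + 193.3 = 302.2 kN/m
FS = 302.2 / 85.4 = 3.540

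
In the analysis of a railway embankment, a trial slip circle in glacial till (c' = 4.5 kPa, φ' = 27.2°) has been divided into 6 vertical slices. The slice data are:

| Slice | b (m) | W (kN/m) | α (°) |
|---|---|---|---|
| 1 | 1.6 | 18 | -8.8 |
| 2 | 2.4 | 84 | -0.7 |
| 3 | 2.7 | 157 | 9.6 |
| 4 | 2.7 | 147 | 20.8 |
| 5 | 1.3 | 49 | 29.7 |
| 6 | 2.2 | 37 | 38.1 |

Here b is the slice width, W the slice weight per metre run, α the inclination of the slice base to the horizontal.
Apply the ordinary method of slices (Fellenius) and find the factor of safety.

FS = 2.48

Ordinary method of slices: FS = Σ[c'·Δl_i + (W_i cosα_i)·tanφ'] / Σ W_i sinα_i, with Δl_i = b_i / cosα_i.
Slice 1: Δl = 1.6/cos(-8.8°) = 1.619 m; N'_1 = 18·cos(-8.8°) = 17.8; c'Δl = 7.29; W sinα = -2.8
Slice 2: Δl = 2.4/cos(-0.7°) = 2.400 m; N'_2 = 84·cos(-0.7°) = 84.0; c'Δl = 10.80; W sinα = -1.0
Slice 3: Δl = 2.7/cos9.6° = 2.738 m; N'_3 = 157·cos9.6° = 154.8; c'Δl = 12.32; W sinα = 26.2
Slice 4: Δl = 2.7/cos20.8° = 2.888 m; N'_4 = 147·cos20.8° = 137.4; c'Δl = 13.00; W sinα = 52.2
Slice 5: Δl = 1.3/cos29.7° = 1.497 m; N'_5 = 49·cos29.7° = 42.6; c'Δl = 6.73; W sinα = 24.3
Slice 6: Δl = 2.2/cos38.1° = 2.796 m; N'_6 = 37·cos38.1° = 29.1; c'Δl = 12.58; W sinα = 22.8
Σc'Δl = 62.7 kN/m; ΣN' = 465.7 kN/m; ΣW sinα = 121.7 kN/m
Resisting = 62.7 + 465.7·tan27.2° = 62.7 + 239.3 = 302.0 kN/m
FS = 302.0 / 121.7 = 2.482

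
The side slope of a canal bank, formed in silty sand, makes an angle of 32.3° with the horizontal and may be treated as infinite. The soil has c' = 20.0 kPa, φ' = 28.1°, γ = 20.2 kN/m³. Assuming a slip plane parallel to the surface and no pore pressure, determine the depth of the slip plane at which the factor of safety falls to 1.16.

Setting FS = 1.16 in FS = [c' + γz cos²β tanφ'] / [γz sinβ cosβ] and solving for z:
z = c' / [γ cosβ (FS·sinβ − cosβ·tanφ')]
  = 20.0 / [20.2·cos32.3°·(1.16·sin32.3° − cos32.3°·tan28.1°)]
  = 20.0 / [20.2·0.8453·(1.16·0.5344 − 0.8453·0.5340)]
  = 20.0 / 2.8774 = 6.951 m

z = 6.95 m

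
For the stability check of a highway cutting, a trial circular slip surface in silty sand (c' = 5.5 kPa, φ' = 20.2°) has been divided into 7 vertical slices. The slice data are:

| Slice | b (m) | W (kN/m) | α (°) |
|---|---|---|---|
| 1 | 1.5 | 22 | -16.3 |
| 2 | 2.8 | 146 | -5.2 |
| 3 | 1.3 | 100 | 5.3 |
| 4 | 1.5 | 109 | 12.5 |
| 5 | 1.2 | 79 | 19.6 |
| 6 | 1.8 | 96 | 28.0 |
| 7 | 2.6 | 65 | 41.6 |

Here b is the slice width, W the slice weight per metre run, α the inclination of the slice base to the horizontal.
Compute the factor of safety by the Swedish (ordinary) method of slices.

Ordinary method of slices: FS = Σ[c'·Δl_i + (W_i cosα_i)·tanφ'] / Σ W_i sinα_i, with Δl_i = b_i / cosα_i.
Slice 1: Δl = 1.5/cos(-16.3°) = 1.563 m; N'_1 = 22·cos(-16.3°) = 21.1; c'Δl = 8.60; W sinα = -6.2
Slice 2: Δl = 2.8/cos(-5.2°) = 2.812 m; N'_2 = 146·cos(-5.2°) = 145.4; c'Δl = 15.46; W sinα = -13.2
Slice 3: Δl = 1.3/cos5.3° = 1.306 m; N'_3 = 100·cos5.3° = 99.6; c'Δl = 7.18; W sinα = 9.2
Slice 4: Δl = 1.5/cos12.5° = 1.536 m; N'_4 = 109·cos12.5° = 106.4; c'Δl = 8.45; W sinα = 23.6
Slice 5: Δl = 1.2/cos19.6° = 1.274 m; N'_5 = 79·cos19.6° = 74.4; c'Δl = 7.01; W sinα = 26.5
Slice 6: Δl = 1.8/cos28.0° = 2.039 m; N'_6 = 96·cos28.0° = 84.8; c'Δl = 11.21; W sinα = 45.1
Slice 7: Δl = 2.6/cos41.6° = 3.477 m; N'_7 = 65·cos41.6° = 48.6; c'Δl = 19.12; W sinα = 43.2
Σc'Δl = 77.0 kN/m; ΣN' = 580.3 kN/m; ΣW sinα = 128.1 kN/m
Resisting = 77.0 + 580.3·tan20.2° = 77.0 + 213.5 = 290.5 kN/m
FS = 290.5 / 128.1 = 2.267

FS = 2.27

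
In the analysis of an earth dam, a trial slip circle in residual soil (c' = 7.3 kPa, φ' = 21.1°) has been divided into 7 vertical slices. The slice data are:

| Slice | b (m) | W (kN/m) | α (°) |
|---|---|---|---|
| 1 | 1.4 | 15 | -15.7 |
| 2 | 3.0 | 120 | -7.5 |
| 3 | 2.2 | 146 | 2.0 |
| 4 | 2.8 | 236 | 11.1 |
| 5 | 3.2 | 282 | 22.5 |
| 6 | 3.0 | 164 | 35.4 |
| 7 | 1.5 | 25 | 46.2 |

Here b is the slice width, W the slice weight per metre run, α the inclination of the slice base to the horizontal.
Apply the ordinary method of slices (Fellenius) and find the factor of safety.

FS = 1.96

Ordinary method of slices: FS = Σ[c'·Δl_i + (W_i cosα_i)·tanφ'] / Σ W_i sinα_i, with Δl_i = b_i / cosα_i.
Slice 1: Δl = 1.4/cos(-15.7°) = 1.454 m; N'_1 = 15·cos(-15.7°) = 14.4; c'Δl = 10.62; W sinα = -4.1
Slice 2: Δl = 3.0/cos(-7.5°) = 3.026 m; N'_2 = 120·cos(-7.5°) = 119.0; c'Δl = 22.09; W sinα = -15.7
Slice 3: Δl = 2.2/cos2.0° = 2.201 m; N'_3 = 146·cos2.0° = 145.9; c'Δl = 16.07; W sinα = 5.1
Slice 4: Δl = 2.8/cos11.1° = 2.853 m; N'_4 = 236·cos11.1° = 231.6; c'Δl = 20.83; W sinα = 45.4
Slice 5: Δl = 3.2/cos22.5° = 3.464 m; N'_5 = 282·cos22.5° = 260.5; c'Δl = 25.28; W sinα = 107.9
Slice 6: Δl = 3.0/cos35.4° = 3.680 m; N'_6 = 164·cos35.4° = 133.7; c'Δl = 26.87; W sinα = 95.0
Slice 7: Δl = 1.5/cos46.2° = 2.167 m; N'_7 = 25·cos46.2° = 17.3; c'Δl = 15.82; W sinα = 18.0
Σc'Δl = 137.6 kN/m; ΣN' = 922.4 kN/m; ΣW sinα = 251.8 kN/m
Resisting = 137.6 + 922.4·tan21.1° = 137.6 + 355.9 = 493.5 kN/m
FS = 493.5 / 251.8 = 1.960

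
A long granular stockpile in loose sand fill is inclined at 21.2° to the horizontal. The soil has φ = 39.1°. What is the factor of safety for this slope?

FS = 2.10

For a dry cohesionless infinite slope the factor of safety is FS = tanφ / tanβ.
FS = tan39.1° / tan21.2° = 0.8127 / 0.3879 = 2.095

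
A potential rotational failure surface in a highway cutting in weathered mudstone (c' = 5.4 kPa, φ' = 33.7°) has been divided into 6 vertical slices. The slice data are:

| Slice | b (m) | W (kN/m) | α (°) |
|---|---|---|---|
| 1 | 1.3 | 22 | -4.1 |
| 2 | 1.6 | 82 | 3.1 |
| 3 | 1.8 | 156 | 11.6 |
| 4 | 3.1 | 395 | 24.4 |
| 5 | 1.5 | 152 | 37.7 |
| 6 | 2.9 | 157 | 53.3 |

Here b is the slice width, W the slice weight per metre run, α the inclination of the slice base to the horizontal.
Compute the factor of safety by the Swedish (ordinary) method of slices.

Ordinary method of slices: FS = Σ[c'·Δl_i + (W_i cosα_i)·tanφ'] / Σ W_i sinα_i, with Δl_i = b_i / cosα_i.
Slice 1: Δl = 1.3/cos(-4.1°) = 1.303 m; N'_1 = 22·cos(-4.1°) = 21.9; c'Δl = 7.04; W sinα = -1.6
Slice 2: Δl = 1.6/cos3.1° = 1.602 m; N'_2 = 82·cos3.1° = 81.9; c'Δl = 8.65; W sinα = 4.4
Slice 3: Δl = 1.8/cos11.6° = 1.838 m; N'_3 = 156·cos11.6° = 152.8; c'Δl = 9.92; W sinα = 31.4
Slice 4: Δl = 3.1/cos24.4° = 3.404 m; N'_4 = 395·cos24.4° = 359.7; c'Δl = 18.38; W sinα = 163.2
Slice 5: Δl = 1.5/cos37.7° = 1.896 m; N'_5 = 152·cos37.7° = 120.3; c'Δl = 10.24; W sinα = 93.0
Slice 6: Δl = 2.9/cos53.3° = 4.853 m; N'_6 = 157·cos53.3° = 93.8; c'Δl = 26.20; W sinα = 125.9
Σc'Δl = 80.4 kN/m; ΣN' = 830.5 kN/m; ΣW sinα = 416.2 kN/m
Resisting = 80.4 + 830.5·tan33.7° = 80.4 + 553.8 = 634.3 kN/m
FS = 634.3 / 416.2 = 1.524

FS = 1.52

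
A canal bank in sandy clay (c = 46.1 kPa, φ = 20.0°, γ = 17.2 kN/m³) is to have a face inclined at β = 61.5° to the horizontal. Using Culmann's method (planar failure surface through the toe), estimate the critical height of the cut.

Culmann's analysis gives the critical failure plane at α_cr = (β + φ)/2 = (61.5 + 20.0)/2 = 40.8°, and the critical height
H_c = (4c/γ) · sinβ cosφ / [1 − cos(β − φ)]
    = (4·46.1/17.2) · sin61.5°·cos20.0° / [1 − cos(41.5°)]
    = 10.721 · 0.8788·0.9397 / [1 − 0.7490]
    = 10.721 · 0.8258 / 0.2510
    = 35.27 m

H_c = 35.27 m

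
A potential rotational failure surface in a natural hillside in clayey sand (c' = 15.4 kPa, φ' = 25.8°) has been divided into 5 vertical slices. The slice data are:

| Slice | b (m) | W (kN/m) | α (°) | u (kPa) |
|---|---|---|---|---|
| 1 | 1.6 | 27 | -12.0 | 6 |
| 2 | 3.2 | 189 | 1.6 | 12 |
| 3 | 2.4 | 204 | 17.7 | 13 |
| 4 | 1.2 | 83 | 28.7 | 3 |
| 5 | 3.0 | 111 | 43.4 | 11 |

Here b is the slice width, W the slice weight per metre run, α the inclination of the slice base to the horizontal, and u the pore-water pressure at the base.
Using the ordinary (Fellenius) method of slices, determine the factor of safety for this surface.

Ordinary method of slices: FS = Σ[c'·Δl_i + (W_i cosα_i − u_i·Δl_i)·tanφ'] / Σ W_i sinα_i, with Δl_i = b_i / cosα_i.
Slice 1: Δl = 1.6/cos(-12.0°) = 1.636 m; N'_1 = 27·cos(-12.0°) − 6·1.636 = 16.6; c'Δl = 25.19; W sinα = -5.6
Slice 2: Δl = 3.2/cos1.6° = 3.201 m; N'_2 = 189·cos1.6° − 12·3.201 = 150.5; c'Δl = 49.30; W sinα = 5.3
Slice 3: Δl = 2.4/cos17.7° = 2.519 m; N'_3 = 204·cos17.7° − 13·2.519 = 161.6; c'Δl = 38.80; W sinα = 62.0
Slice 4: Δl = 1.2/cos28.7° = 1.368 m; N'_4 = 83·cos28.7° − 3·1.368 = 68.7; c'Δl = 21.07; W sinα = 39.9
Slice 5: Δl = 3.0/cos43.4° = 4.129 m; N'_5 = 111·cos43.4° − 11·4.129 = 35.2; c'Δl = 63.59; W sinα = 76.3
Σc'Δl = 197.9 kN/m; ΣN' = 432.6 kN/m; ΣW sinα = 177.8 kN/m
Resisting = 197.9 + 432.6·tan25.8° = 197.9 + 209.1 = 407.1 kN/m
FS = 407.1 / 177.8 = 2.289

FS = 2.29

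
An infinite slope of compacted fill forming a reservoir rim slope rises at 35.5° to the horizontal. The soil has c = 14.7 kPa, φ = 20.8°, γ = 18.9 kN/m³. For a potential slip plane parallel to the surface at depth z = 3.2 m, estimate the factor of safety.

For an infinite slope with a slip plane parallel to the surface (no pore pressure): FS = [c + γz cos²β tanφ] / [γz sinβ cosβ].
γz = 18.9·3.2 = 60.48 kN/m²
Numerator = 14.7 + 60.48·cos²35.5°·tan20.8° = 14.7 + 60.48·0.6628·0.3799 = 29.927 kPa
Denominator = 60.48·sin35.5°·cos35.5° = 60.48·0.5807·0.8141 = 28.592 kPa
FS = 29.927 / 28.592 = 1.047

FS = 1.05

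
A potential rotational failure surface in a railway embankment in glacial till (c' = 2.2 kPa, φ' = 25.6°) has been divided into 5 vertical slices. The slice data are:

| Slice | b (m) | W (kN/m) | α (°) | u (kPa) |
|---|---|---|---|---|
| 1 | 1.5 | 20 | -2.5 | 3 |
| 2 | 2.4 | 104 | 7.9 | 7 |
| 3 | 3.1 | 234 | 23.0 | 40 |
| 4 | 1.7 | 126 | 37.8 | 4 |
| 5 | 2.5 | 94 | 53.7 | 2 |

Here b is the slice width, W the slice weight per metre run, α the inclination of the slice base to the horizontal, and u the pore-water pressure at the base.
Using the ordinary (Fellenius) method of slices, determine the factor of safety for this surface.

Ordinary method of slices: FS = Σ[c'·Δl_i + (W_i cosα_i − u_i·Δl_i)·tanφ'] / Σ W_i sinα_i, with Δl_i = b_i / cosα_i.
Slice 1: Δl = 1.5/cos(-2.5°) = 1.501 m; N'_1 = 20·cos(-2.5°) − 3·1.501 = 15.5; c'Δl = 3.30; W sinα = -0.9
Slice 2: Δl = 2.4/cos7.9° = 2.423 m; N'_2 = 104·cos7.9° − 7·2.423 = 86.1; c'Δl = 5.33; W sinα = 14.3
Slice 3: Δl = 3.1/cos23.0° = 3.368 m; N'_3 = 234·cos23.0° − 40·3.368 = 80.7; c'Δl = 7.41; W sinα = 91.4
Slice 4: Δl = 1.7/cos37.8° = 2.151 m; N'_4 = 126·cos37.8° − 4·2.151 = 91.0; c'Δl = 4.73; W sinα = 77.2
Slice 5: Δl = 2.5/cos53.7° = 4.223 m; N'_5 = 94·cos53.7° − 2·4.223 = 47.2; c'Δl = 9.29; W sinα = 75.8
Σc'Δl = 30.1 kN/m; ΣN' = 320.4 kN/m; ΣW sinα = 257.8 kN/m
Resisting = 30.1 + 320.4·tan25.6° = 30.1 + 153.5 = 183.6 kN/m
FS = 183.6 / 257.8 = 0.712

FS = 0.71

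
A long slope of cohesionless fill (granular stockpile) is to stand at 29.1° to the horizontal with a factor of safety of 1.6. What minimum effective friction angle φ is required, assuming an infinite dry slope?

FS = tanφ/tanβ ⇒ tanφ = FS · tanβ = 1.6 · tan29.1° = 0.8905
φ = arctan(0.8905) = 41.69°

φ = 41.7°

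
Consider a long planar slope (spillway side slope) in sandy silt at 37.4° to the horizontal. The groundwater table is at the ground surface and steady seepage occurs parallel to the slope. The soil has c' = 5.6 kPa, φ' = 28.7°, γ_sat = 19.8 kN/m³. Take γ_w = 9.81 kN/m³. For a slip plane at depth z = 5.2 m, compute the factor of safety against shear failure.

With seepage parallel to the slope and the water table at the surface, the effective normal stress on the slip plane uses the buoyant unit weight γ' = γ_sat − γ_w while the driving shear stress uses γ_sat:
FS = [c' + γ' z cos²β tanφ'] / [γ_sat z sinβ cosβ]
γ' = 19.8 − 9.81 = 9.99 kN/m³
Numerator = 5.6 + 9.99·5.2·cos²37.4°·tan28.7° = 5.6 + 9.99·5.2·0.6311·0.5475 = 23.549 kPa
Denominator = 19.8·5.2·sin37.4°·cos37.4° = 19.8·5.2·0.6074·0.7944 = 49.679 kPa
FS = 23.549 / 49.679 = 0.474

FS = 0.47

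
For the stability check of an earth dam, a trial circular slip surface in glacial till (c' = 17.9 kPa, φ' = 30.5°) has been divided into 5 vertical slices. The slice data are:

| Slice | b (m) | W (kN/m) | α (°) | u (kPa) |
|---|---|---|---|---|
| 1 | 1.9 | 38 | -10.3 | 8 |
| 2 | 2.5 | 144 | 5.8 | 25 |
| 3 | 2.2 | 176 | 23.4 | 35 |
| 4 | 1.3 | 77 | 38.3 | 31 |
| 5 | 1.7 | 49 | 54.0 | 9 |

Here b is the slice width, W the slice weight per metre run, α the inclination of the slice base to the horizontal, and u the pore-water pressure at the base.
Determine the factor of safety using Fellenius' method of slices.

Ordinary method of slices: FS = Σ[c'·Δl_i + (W_i cosα_i − u_i·Δl_i)·tanφ'] / Σ W_i sinα_i, with Δl_i = b_i / cosα_i.
Slice 1: Δl = 1.9/cos(-10.3°) = 1.931 m; N'_1 = 38·cos(-10.3°) − 8·1.931 = 21.9; c'Δl = 34.57; W sinα = -6.8
Slice 2: Δl = 2.5/cos5.8° = 2.513 m; N'_2 = 144·cos5.8° − 25·2.513 = 80.4; c'Δl = 44.98; W sinα = 14.6
Slice 3: Δl = 2.2/cos23.4° = 2.397 m; N'_3 = 176·cos23.4° − 35·2.397 = 77.6; c'Δl = 42.91; W sinα = 69.9
Slice 4: Δl = 1.3/cos38.3° = 1.657 m; N'_4 = 77·cos38.3° − 31·1.657 = 9.1; c'Δl = 29.65; W sinα = 47.7
Slice 5: Δl = 1.7/cos54.0° = 2.892 m; N'_5 = 49·cos54.0° − 9·2.892 = 2.8; c'Δl = 51.77; W sinα = 39.6
Σc'Δl = 203.9 kN/m; ΣN' = 191.9 kN/m; ΣW sinα = 165.0 kN/m
Resisting = 203.9 + 191.9·tan30.5° = 203.9 + 113.0 = 316.9 kN/m
FS = 316.9 / 165.0 = 1.920

FS = 1.92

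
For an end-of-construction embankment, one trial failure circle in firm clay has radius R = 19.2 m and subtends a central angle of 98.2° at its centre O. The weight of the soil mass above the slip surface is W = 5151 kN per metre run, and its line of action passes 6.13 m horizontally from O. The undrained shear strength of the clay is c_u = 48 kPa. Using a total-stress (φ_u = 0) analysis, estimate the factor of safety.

Taking moments about the centre O, the resisting moment is provided by the undrained shear strength acting along the arc:
Arc length L_a = R·θ = 19.2·(98.2°·π/180) = 19.2·1.7139 = 32.91 m
M_R = c_u·L_a·R = 48·32.91·19.2 = 30327.2 kN·m/m
M_D = W·d = 5151·6.13 = 31575.6 kN·m/m
FS = M_R / M_D = 30327.2 / 31575.6 = 0.960

FS = 0.96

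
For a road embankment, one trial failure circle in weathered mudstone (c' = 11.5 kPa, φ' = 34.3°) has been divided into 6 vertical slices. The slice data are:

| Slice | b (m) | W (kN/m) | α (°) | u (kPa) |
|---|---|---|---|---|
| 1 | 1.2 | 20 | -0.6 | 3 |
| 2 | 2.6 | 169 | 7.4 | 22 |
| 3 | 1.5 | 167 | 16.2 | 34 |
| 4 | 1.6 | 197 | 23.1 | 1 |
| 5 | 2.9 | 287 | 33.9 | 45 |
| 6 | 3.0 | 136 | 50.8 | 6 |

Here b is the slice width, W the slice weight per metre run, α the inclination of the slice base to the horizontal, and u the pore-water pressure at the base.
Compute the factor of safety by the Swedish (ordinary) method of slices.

FS = 1.35

Ordinary method of slices: FS = Σ[c'·Δl_i + (W_i cosα_i − u_i·Δl_i)·tanφ'] / Σ W_i sinα_i, with Δl_i = b_i / cosα_i.
Slice 1: Δl = 1.2/cos(-0.6°) = 1.200 m; N'_1 = 20·cos(-0.6°) − 3·1.200 = 16.4; c'Δl = 13.80; W sinα = -0.2
Slice 2: Δl = 2.6/cos7.4° = 2.622 m; N'_2 = 169·cos7.4° − 22·2.622 = 109.9; c'Δl = 30.15; W sinα = 21.8
Slice 3: Δl = 1.5/cos16.2° = 1.562 m; N'_3 = 167·cos16.2° − 34·1.562 = 107.3; c'Δl = 17.96; W sinα = 46.6
Slice 4: Δl = 1.6/cos23.1° = 1.739 m; N'_4 = 197·cos23.1° − 1·1.739 = 179.5; c'Δl = 20.00; W sinα = 77.3
Slice 5: Δl = 2.9/cos33.9° = 3.494 m; N'_5 = 287·cos33.9° − 45·3.494 = 81.0; c'Δl = 40.18; W sinα = 160.1
Slice 6: Δl = 3.0/cos50.8° = 4.747 m; N'_6 = 136·cos50.8° − 6·4.747 = 57.5; c'Δl = 54.59; W sinα = 105.4
Σc'Δl = 176.7 kN/m; ΣN' = 551.5 kN/m; ΣW sinα = 410.9 kN/m
Resisting = 176.7 + 551.5·tan34.3° = 176.7 + 376.2 = 552.9 kN/m
FS = 552.9 / 410.9 = 1.346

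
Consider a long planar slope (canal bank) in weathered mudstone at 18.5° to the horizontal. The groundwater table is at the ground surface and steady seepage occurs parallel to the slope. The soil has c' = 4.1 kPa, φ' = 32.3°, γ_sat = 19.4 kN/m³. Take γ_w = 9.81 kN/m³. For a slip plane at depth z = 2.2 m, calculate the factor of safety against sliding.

FS = 1.25

With seepage parallel to the slope and the water table at the surface, the effective normal stress on the slip plane uses the buoyant unit weight γ' = γ_sat − γ_w while the driving shear stress uses γ_sat:
FS = [c' + γ' z cos²β tanφ'] / [γ_sat z sinβ cosβ]
γ' = 19.4 − 9.81 = 9.59 kN/m³
Numerator = 4.1 + 9.59·2.2·cos²18.5°·tan32.3° = 4.1 + 9.59·2.2·0.8993·0.6322 = 16.095 kPa
Denominator = 19.4·2.2·sin18.5°·cos18.5° = 19.4·2.2·0.3173·0.9483 = 12.843 kPa
FS = 16.095 / 12.843 = 1.253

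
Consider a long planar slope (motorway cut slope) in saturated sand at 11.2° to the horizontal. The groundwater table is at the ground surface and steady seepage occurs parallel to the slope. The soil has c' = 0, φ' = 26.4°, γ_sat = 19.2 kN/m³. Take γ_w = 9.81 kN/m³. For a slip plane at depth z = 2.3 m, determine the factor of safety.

FS = 1.23

With seepage parallel to the slope and the water table at the surface, the effective normal stress on the slip plane uses the buoyant unit weight γ' = γ_sat − γ_w while the driving shear stress uses γ_sat:
FS = [c' + γ' z cos²β tanφ'] / [γ_sat z sinβ cosβ]
(For c' = 0 this reduces to FS = (γ'/γ_sat)·tanφ'/tanβ.)
γ' = 19.2 − 9.81 = 9.39 kN/m³
Numerator = 0.0 + 9.39·2.3·cos²11.2°·tan26.4° = 0.0 + 9.39·2.3·0.9623·0.4964 = 10.316 kPa
Denominator = 19.2·2.3·sin11.2°·cos11.2° = 19.2·2.3·0.1942·0.9810 = 8.414 kPa
FS = 10.316 / 8.414 = 1.226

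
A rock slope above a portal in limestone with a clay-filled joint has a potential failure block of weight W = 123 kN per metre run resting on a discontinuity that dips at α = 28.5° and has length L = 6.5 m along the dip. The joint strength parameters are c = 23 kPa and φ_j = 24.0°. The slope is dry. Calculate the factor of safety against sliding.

FS = 3.37

Resolving the block weight along and normal to the plane and applying the Mohr–Coulomb strength on the joint:
N' = W cosα = 123·cos28.5° = 108.1 kN/m
Driving force T = W sinα = 123·sin28.5° = 58.7 kN/m
Resisting force R = c·L + N'·tanφ_j = 23·6.5 + 108.1·tan24.0° = 149.5 + 48.1 = 197.6 kN/m
FS = R / T = 197.6 / 58.7 = 3.367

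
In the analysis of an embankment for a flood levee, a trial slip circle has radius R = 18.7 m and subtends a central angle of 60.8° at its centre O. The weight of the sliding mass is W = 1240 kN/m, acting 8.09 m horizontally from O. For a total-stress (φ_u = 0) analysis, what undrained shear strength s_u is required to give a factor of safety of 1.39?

s_u = 37.6 kPa

FS = s_u·L_a·R / (W·d), so s_u = FS·W·d / (L_a·R).
Arc length L_a = R·θ = 18.7·(60.8°·π/180) = 18.7·1.0612 = 19.84 m
s_u = 1.39·1240·8.09 / (19.84·18.7) = 13943.9 / 371.08 = 37.58 kPa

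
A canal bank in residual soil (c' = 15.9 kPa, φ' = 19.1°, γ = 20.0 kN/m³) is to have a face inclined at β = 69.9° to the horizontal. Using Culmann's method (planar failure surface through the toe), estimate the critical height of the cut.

Culmann's analysis gives the critical failure plane at α_cr = (β + φ')/2 = (69.9 + 19.1)/2 = 44.5°, and the critical height
H_c = (4c'/γ) · sinβ cosφ' / [1 − cos(β − φ')]
    = (4·15.9/20.0) · sin69.9°·cos19.1° / [1 − cos(50.8°)]
    = 3.180 · 0.9391·0.9449 / [1 − 0.6320]
    = 3.180 · 0.8874 / 0.3680
    = 7.67 m

H_c = 7.67 m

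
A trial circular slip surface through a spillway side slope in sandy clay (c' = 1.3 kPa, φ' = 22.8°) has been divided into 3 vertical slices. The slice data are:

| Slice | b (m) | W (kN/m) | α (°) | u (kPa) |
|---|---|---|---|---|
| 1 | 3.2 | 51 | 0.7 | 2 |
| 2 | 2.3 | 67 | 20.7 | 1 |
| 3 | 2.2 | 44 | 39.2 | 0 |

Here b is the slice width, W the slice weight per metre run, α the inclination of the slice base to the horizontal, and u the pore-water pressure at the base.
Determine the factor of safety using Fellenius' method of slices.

FS = 1.33

Ordinary method of slices: FS = Σ[c'·Δl_i + (W_i cosα_i − u_i·Δl_i)·tanφ'] / Σ W_i sinα_i, with Δl_i = b_i / cosα_i.
Slice 1: Δl = 3.2/cos0.7° = 3.200 m; N'_1 = 51·cos0.7° − 2·3.200 = 44.6; c'Δl = 4.16; W sinα = 0.6
Slice 2: Δl = 2.3/cos20.7° = 2.459 m; N'_2 = 67·cos20.7° − 1·2.459 = 60.2; c'Δl = 3.20; W sinα = 23.7
Slice 3: Δl = 2.2/cos39.2° = 2.839 m; N'_3 = 44·cos39.2° − 0·2.839 = 34.1; c'Δl = 3.69; W sinα = 27.8
Σc'Δl = 11.0 kN/m; ΣN' = 138.9 kN/m; ΣW sinα = 52.1 kN/m
Resisting = 11.0 + 138.9·tan22.8° = 11.0 + 58.4 = 69.4 kN/m
FS = 69.4 / 52.1 = 1.332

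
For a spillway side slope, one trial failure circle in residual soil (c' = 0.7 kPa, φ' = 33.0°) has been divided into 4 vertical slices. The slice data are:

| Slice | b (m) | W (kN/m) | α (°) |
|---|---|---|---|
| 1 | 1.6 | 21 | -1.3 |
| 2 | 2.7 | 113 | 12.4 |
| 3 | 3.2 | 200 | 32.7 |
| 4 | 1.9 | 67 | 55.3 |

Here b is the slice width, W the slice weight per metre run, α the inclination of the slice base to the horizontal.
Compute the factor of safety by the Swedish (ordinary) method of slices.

Ordinary method of slices: FS = Σ[c'·Δl_i + (W_i cosα_i)·tanφ'] / Σ W_i sinα_i, with Δl_i = b_i / cosα_i.
Slice 1: Δl = 1.6/cos(-1.3°) = 1.600 m; N'_1 = 21·cos(-1.3°) = 21.0; c'Δl = 1.12; W sinα = -0.5
Slice 2: Δl = 2.7/cos12.4° = 2.764 m; N'_2 = 113·cos12.4° = 110.4; c'Δl = 1.94; W sinα = 24.3
Slice 3: Δl = 3.2/cos32.7° = 3.803 m; N'_3 = 200·cos32.7° = 168.3; c'Δl = 2.66; W sinα = 108.0
Slice 4: Δl = 1.9/cos55.3° = 3.338 m; N'_4 = 67·cos55.3° = 38.1; c'Δl = 2.34; W sinα = 55.1
Σc'Δl = 8.1 kN/m; ΣN' = 337.8 kN/m; ΣW sinα = 186.9 kN/m
Resisting = 8.1 + 337.8·tan33.0° = 8.1 + 219.4 = 227.4 kN/m
FS = 227.4 / 186.9 = 1.217

FS = 1.22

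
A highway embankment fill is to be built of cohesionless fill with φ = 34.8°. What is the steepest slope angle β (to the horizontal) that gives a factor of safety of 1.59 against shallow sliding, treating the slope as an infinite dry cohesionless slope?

For an infinite dry cohesionless slope FS = tanφ/tanβ, so tanβ = tanφ / FS.
tanβ = tan34.8° / 1.59 = 0.6950 / 1.59 = 0.4371
β = arctan(0.4371) = 23.61°

β = 23.6°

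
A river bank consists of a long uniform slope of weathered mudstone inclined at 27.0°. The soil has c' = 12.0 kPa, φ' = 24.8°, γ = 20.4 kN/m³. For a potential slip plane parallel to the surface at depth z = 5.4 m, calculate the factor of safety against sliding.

FS = 1.18

For an infinite slope with a slip plane parallel to the surface (no pore pressure): FS = [c' + γz cos²β tanφ'] / [γz sinβ cosβ].
γz = 20.4·5.4 = 110.16 kN/m²
Numerator = 12.0 + 110.16·cos²27.0°·tan24.8° = 12.0 + 110.16·0.7939·0.4621 = 52.410 kPa
Denominator = 110.16·sin27.0°·cos27.0° = 110.16·0.4540·0.8910 = 44.561 kPa
FS = 52.410 / 44.561 = 1.176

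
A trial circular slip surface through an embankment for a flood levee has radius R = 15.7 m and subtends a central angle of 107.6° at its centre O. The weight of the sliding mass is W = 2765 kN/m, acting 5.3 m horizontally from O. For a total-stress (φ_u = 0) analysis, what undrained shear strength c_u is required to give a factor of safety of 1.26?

c_u = 39.9 kPa

FS = c_u·L_a·R / (W·d), so c_u = FS·W·d / (L_a·R).
Arc length L_a = R·θ = 15.7·(107.6°·π/180) = 15.7·1.8780 = 29.48 m
c_u = 1.26·2765·5.3 / (29.48·15.7) = 18464.7 / 462.90 = 39.89 kPa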